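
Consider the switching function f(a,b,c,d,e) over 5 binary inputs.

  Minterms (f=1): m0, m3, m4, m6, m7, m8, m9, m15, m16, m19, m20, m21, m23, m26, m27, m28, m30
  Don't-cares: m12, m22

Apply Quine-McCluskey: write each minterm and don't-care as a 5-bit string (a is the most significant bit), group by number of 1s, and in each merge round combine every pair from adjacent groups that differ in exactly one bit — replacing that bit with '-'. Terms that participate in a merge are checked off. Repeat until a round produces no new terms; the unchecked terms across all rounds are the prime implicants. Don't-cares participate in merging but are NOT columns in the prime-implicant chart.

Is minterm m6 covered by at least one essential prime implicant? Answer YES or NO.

NO

Round 0: 00000✓ 00011✓ 00100✓ 00110✓ 00111✓ 01000✓ 01001✓ 01100✓ 01111✓ 10000✓ 10011✓ 10100✓ 10101✓ 10110✓ 10111✓ 11010✓ 11011✓ 11100✓ 11110✓
Round 1: -0000✓ -0011✓ -0100✓ -0110✓ -0111✓ -1100✓ 0-000✓ 0-100✓ 0-111 00-00✓ 00-11✓ 001-0✓ 0011-✓ 01-00✓ 0100- 1-011 1-100✓ 1-110✓ 10-00✓ 10-11✓ 101-0✓ 101-1✓ 1010-✓ 1011-✓ 11-10 1101- 111-0✓
Round 2: --100 -0-00 -0-11 -01-0 -011- 0--00 1-1-0 101--
PIs = {--100, -0-00, -0-11, -01-0, -011-, 0--00, 0-111, 0100-, 1-011, 1-1-0, 101--, 11-10, 1101-}
Coverage chart:
  m0: -0-00,0--00
  m3: -0-11 ←essential
  m4: --100,-0-00,-01-0,0--00
  m6: -01-0,-011-
  m7: -0-11,-011-,0-111
  m8: 0--00,0100-
  m9: 0100- ←essential
  m15: 0-111 ←essential
  m16: -0-00 ←essential
  m19: -0-11,1-011
  m20: --100,-0-00,-01-0,1-1-0,101--
  m21: 101-- ←essential
  m23: -0-11,-011-,101--
  m26: 11-10,1101-
  m27: 1-011,1101-
  m28: --100,1-1-0
  m30: 1-1-0,11-10
Essential: -0-00, -0-11, 0-111, 0100-, 101--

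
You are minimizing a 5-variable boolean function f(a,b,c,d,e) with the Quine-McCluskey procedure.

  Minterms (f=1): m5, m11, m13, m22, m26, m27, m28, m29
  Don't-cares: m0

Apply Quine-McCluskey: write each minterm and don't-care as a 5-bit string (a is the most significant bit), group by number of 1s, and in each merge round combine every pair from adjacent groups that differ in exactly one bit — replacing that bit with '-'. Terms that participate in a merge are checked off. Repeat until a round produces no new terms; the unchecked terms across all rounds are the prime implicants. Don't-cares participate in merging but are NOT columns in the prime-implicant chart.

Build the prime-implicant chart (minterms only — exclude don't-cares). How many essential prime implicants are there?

Round 0: 00000 00101✓ 01011✓ 01101✓ 10110 11010✓ 11011✓ 11100✓ 11101✓
Round 1: -1011 -1101 0-101 1101- 1110-
PIs = {-1011, -1101, 0-101, 00000, 10110, 1101-, 1110-}
Coverage chart:
  m5: 0-101 ←essential
  m11: -1011 ←essential
  m13: -1101,0-101
  m22: 10110 ←essential
  m26: 1101- ←essential
  m27: -1011,1101-
  m28: 1110- ←essential
  m29: -1101,1110-
Essential: -1011, 0-101, 10110, 1101-, 1110-

5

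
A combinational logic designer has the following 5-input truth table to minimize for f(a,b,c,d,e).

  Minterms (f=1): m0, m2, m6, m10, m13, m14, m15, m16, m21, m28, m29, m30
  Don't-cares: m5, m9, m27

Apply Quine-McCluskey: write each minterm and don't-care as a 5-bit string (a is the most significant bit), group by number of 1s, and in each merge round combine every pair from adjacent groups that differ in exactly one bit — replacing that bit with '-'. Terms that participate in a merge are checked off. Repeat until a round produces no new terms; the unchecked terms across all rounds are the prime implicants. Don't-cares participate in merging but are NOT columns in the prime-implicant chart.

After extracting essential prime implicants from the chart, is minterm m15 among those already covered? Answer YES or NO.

size-2^0 implicants → 00000(✓)  00010(✓)  00101(✓)  00110(✓)  01001(✓)  01010(✓)  01101(✓)  01110(✓)  01111(✓)  10000(✓)  10101(✓)  11011  11100(✓)  11101(✓)  11110(✓)
size-2^1 implicants → -0000  -0101(✓)  -1101(✓)  -1110  0-010(✓)  0-101(✓)  0-110(✓)  00-10(✓)  000-0  01-01  01-10(✓)  011-1  0111-  1-101(✓)  111-0  1110-
size-2^2 implicants → --101  0--10
Unchecked terms (primes): --101, -0000, -1110, 0--10, 000-0, 01-01, 011-1, 0111-, 11011, 111-0, 1110-
Minterm coverage:
  m0 ⊆ -0000,000-0
  m2 ⊆ 0--10,000-0
  m6 ⊆ 0--10 [E]
  m10 ⊆ 0--10 [E]
  m13 ⊆ --101,01-01,011-1
  m14 ⊆ -1110,0--10,0111-
  m15 ⊆ 011-1,0111-
  m16 ⊆ -0000 [E]
  m21 ⊆ --101 [E]
  m28 ⊆ 111-0,1110-
  m29 ⊆ --101,1110-
  m30 ⊆ -1110,111-0
E = {--101, -0000, 0--10}

NO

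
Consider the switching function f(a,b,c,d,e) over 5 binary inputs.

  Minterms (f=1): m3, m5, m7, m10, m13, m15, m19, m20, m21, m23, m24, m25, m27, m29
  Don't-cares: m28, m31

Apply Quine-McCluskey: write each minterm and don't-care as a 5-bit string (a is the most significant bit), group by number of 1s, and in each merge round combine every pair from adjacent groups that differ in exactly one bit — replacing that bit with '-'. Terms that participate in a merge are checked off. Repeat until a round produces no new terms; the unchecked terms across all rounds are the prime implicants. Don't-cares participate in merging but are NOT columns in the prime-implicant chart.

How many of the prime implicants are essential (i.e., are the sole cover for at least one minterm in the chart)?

size-2^0 implicants → 00011(✓)  00101(✓)  00111(✓)  01010  01101(✓)  01111(✓)  10011(✓)  10100(✓)  10101(✓)  10111(✓)  11000(✓)  11001(✓)  11011(✓)  11100(✓)  11101(✓)  11111(✓)
size-2^1 implicants → -0011(✓)  -0101(✓)  -0111(✓)  -1101(✓)  -1111(✓)  0-101(✓)  0-111(✓)  00-11(✓)  001-1(✓)  011-1(✓)  1-011(✓)  1-100(✓)  1-101(✓)  1-111(✓)  10-11(✓)  101-1(✓)  1010-(✓)  11-00(✓)  11-01(✓)  11-11(✓)  110-1(✓)  1100-(✓)  111-1(✓)  1110-(✓)
size-2^2 implicants → --101(✓)  --111(✓)  -0-11  -01-1(✓)  -11-1(✓)  0-1-1(✓)  1--11  1-1-1(✓)  1-10-  11--1  11-0-
size-2^3 implicants → --1-1
Unchecked terms (primes): --1-1, -0-11, 01010, 1--11, 1-10-, 11--1, 11-0-
Minterm coverage:
  m3 ⊆ -0-11 [E]
  m5 ⊆ --1-1 [E]
  m7 ⊆ --1-1,-0-11
  m10 ⊆ 01010 [E]
  m13 ⊆ --1-1 [E]
  m15 ⊆ --1-1 [E]
  m19 ⊆ -0-11,1--11
  m20 ⊆ 1-10- [E]
  m21 ⊆ --1-1,1-10-
  m23 ⊆ --1-1,-0-11,1--11
  m24 ⊆ 11-0- [E]
  m25 ⊆ 11--1,11-0-
  m27 ⊆ 1--11,11--1
  m29 ⊆ --1-1,1-10-,11--1,11-0-
E = {--1-1, -0-11, 01010, 1-10-, 11-0-}

5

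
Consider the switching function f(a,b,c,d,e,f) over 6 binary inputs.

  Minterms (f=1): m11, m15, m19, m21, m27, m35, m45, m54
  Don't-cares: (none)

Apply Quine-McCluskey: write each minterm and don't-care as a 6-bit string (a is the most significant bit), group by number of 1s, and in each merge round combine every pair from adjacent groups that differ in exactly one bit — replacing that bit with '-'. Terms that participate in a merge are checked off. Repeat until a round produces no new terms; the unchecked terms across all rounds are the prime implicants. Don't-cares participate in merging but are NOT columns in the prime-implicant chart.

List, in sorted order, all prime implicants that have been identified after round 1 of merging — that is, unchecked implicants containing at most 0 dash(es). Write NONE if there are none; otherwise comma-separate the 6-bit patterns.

[col 0] 001011*, 001111*, 010011*, 010101, 011011*, 100011, 101101, 110110
[col 1] 0-1011, 001-11, 01-011
Prime implicants: 0-1011, 001-11, 01-011, 010101, 100011, 101101, 110110

010101, 100011, 101101, 110110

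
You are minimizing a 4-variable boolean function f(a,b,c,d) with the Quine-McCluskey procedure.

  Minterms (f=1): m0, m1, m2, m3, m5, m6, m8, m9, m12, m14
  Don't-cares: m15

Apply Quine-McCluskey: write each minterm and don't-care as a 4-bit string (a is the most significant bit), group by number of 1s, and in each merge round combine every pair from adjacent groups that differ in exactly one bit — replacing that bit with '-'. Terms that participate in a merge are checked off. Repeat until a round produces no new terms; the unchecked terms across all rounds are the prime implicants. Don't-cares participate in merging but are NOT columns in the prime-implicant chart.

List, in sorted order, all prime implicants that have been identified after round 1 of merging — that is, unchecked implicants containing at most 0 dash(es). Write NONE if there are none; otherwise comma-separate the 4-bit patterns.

NONE

size-2^0 implicants → 0000(✓)  0001(✓)  0010(✓)  0011(✓)  0101(✓)  0110(✓)  1000(✓)  1001(✓)  1100(✓)  1110(✓)  1111(✓)
size-2^1 implicants → -000(✓)  -001(✓)  -110  0-01  0-10  00-0(✓)  00-1(✓)  000-(✓)  001-(✓)  1-00  100-(✓)  11-0  111-
size-2^2 implicants → -00-  00--
Unchecked terms (primes): -00-, -110, 0-01, 0-10, 00--, 1-00, 11-0, 111-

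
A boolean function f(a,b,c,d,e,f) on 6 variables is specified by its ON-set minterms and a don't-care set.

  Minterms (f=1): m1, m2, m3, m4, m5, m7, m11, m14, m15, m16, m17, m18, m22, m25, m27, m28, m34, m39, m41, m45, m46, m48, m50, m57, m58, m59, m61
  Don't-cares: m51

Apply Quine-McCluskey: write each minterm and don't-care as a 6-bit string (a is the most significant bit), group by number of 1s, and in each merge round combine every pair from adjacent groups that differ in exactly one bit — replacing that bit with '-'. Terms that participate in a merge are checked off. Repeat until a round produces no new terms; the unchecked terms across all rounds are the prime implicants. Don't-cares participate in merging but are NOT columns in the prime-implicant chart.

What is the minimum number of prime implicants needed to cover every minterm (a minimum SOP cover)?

[col 0] 000001*, 000010*, 000011*, 000100*, 000101*, 000111*, 001011*, 001110*, 001111*, 010000*, 010001*, 010010*, 010110*, 011001*, 011011*, 011100, 100010*, 100111*, 101001*, 101101*, 101110*, 110000*, 110010*, 110011*, 111001*, 111010*, 111011*, 111101*
[col 1] -00010*, -00111, -01110, -10000*, -10010*, -11001*, -11011*, 0-0001, 0-0010*, 0-1011, 00-011*, 00-111*, 000-01*, 000-11*, 0000-1*, 00001-, 0001-1*, 00010-, 001-11*, 00111-, 01-001, 010-10, 0100-0*, 01000-, 0110-1*, 1-0010*, 1-1001*, 1-1101*, 101-01*, 11-010*, 11-011*, 1100-0*, 11001-*, 111-01*, 1110-1*, 11101-*
[col 2] --0010, -100-0, -110-1, 00--11, 000--1, 1-1-01, 11-01-
Prime implicants: --0010, -00111, -01110, -100-0, -110-1, 0-0001, 0-1011, 00--11, 000--1, 00001-, 00010-, 00111-, 01-001, 010-10, 01000-, 011100, 1-1-01, 11-01-
PI chart (minterm → PIs covering it):
  1 | 0-0001,000--1
  2 | --0010,00001-
  3 | 00--11,000--1,00001-
  4 | 00010-  (sole → essential)
  5 | 000--1,00010-
  7 | -00111,00--11,000--1
  11 | 0-1011,00--11
  14 | -01110,00111-
  15 | 00--11,00111-
  16 | -100-0,01000-
  17 | 0-0001,01-001,01000-
  18 | --0010,-100-0,010-10
  22 | 010-10  (sole → essential)
  25 | -110-1,01-001
  27 | -110-1,0-1011
  28 | 011100  (sole → essential)
  34 | --0010  (sole → essential)
  39 | -00111  (sole → essential)
  41 | 1-1-01  (sole → essential)
  45 | 1-1-01  (sole → essential)
  46 | -01110  (sole → essential)
  48 | -100-0  (sole → essential)
  50 | --0010,-100-0,11-01-
  57 | -110-1,1-1-01
  58 | 11-01-  (sole → essential)
  59 | -110-1,11-01-
  61 | 1-1-01  (sole → essential)
Essential prime implicants: --0010, -00111, -01110, -100-0, 00010-, 010-10, 011100, 1-1-01, 11-01-
Petrick residual → -110-1, 0-0001, 00--11
Minimum SOP uses 12 PIs: c'd'ef' + b'c'def + b'cdef' + bc'd'f' + bcd'f + a'c'd'e'f + a'b'ef + a'b'c'de' + a'bc'ef' + a'bcde'f' + ace'f + abd'e

12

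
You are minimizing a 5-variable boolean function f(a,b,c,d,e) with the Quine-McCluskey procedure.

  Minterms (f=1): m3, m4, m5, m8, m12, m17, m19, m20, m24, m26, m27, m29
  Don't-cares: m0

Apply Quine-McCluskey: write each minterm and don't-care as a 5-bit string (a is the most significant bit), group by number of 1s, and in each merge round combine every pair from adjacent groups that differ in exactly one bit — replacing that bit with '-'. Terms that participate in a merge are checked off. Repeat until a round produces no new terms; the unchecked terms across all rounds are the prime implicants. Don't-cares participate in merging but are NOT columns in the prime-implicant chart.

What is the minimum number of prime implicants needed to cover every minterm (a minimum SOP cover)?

8

[col 0] 00000*, 00011*, 00100*, 00101*, 01000*, 01100*, 10001*, 10011*, 10100*, 11000*, 11010*, 11011*, 11101
[col 1] -0011, -0100, -1000, 0-000*, 0-100*, 00-00*, 0010-, 01-00*, 1-011, 100-1, 110-0, 1101-
[col 2] 0--00
Prime implicants: -0011, -0100, -1000, 0--00, 0010-, 1-011, 100-1, 110-0, 1101-, 11101
PI chart (minterm → PIs covering it):
  3 | -0011  (sole → essential)
  4 | -0100,0--00,0010-
  5 | 0010-  (sole → essential)
  8 | -1000,0--00
  12 | 0--00  (sole → essential)
  17 | 100-1  (sole → essential)
  19 | -0011,1-011,100-1
  20 | -0100  (sole → essential)
  24 | -1000,110-0
  26 | 110-0,1101-
  27 | 1-011,1101-
  29 | 11101  (sole → essential)
Essential prime implicants: -0011, -0100, 0--00, 0010-, 100-1, 11101
Petrick residual → -1000, 1101-
Minimum SOP uses 8 PIs: b'c'de + b'cd'e' + bc'd'e' + a'd'e' + a'b'cd' + ab'c'e + abc'd + abcd'e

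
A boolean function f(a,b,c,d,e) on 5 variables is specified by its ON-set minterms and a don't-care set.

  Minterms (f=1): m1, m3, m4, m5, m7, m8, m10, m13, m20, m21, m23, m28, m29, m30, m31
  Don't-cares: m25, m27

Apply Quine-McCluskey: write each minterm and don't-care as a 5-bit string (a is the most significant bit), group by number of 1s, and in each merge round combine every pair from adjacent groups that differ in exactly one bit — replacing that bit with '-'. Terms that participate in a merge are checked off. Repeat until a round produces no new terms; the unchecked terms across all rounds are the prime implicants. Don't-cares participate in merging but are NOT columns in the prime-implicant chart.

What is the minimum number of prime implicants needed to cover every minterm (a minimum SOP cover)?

6

size-2^0 implicants → 00001(✓)  00011(✓)  00100(✓)  00101(✓)  00111(✓)  01000(✓)  01010(✓)  01101(✓)  10100(✓)  10101(✓)  10111(✓)  11001(✓)  11011(✓)  11100(✓)  11101(✓)  11110(✓)  11111(✓)
size-2^1 implicants → -0100(✓)  -0101(✓)  -0111(✓)  -1101(✓)  0-101(✓)  00-01(✓)  00-11(✓)  000-1(✓)  001-1(✓)  0010-(✓)  010-0  1-100(✓)  1-101(✓)  1-111(✓)  101-1(✓)  1010-(✓)  11-01(✓)  11-11(✓)  110-1(✓)  111-0(✓)  111-1(✓)  1110-(✓)  1111-(✓)
size-2^2 implicants → --101  -01-1  -010-  00--1  1-1-1  1-10-  11--1  111--
Unchecked terms (primes): --101, -01-1, -010-, 00--1, 010-0, 1-1-1, 1-10-, 11--1, 111--
Minterm coverage:
  m1 ⊆ 00--1 [E]
  m3 ⊆ 00--1 [E]
  m4 ⊆ -010- [E]
  m5 ⊆ --101,-01-1,-010-,00--1
  m7 ⊆ -01-1,00--1
  m8 ⊆ 010-0 [E]
  m10 ⊆ 010-0 [E]
  m13 ⊆ --101 [E]
  m20 ⊆ -010-,1-10-
  m21 ⊆ --101,-01-1,-010-,1-1-1,1-10-
  m23 ⊆ -01-1,1-1-1
  m28 ⊆ 1-10-,111--
  m29 ⊆ --101,1-1-1,1-10-,11--1,111--
  m30 ⊆ 111-- [E]
  m31 ⊆ 1-1-1,11--1,111--
E = {--101, -010-, 00--1, 010-0, 111--}
Petrick residual → -01-1
Cover = cd'e + b'ce + b'cd' + a'b'e + a'bc'e' + abc  |cover|=6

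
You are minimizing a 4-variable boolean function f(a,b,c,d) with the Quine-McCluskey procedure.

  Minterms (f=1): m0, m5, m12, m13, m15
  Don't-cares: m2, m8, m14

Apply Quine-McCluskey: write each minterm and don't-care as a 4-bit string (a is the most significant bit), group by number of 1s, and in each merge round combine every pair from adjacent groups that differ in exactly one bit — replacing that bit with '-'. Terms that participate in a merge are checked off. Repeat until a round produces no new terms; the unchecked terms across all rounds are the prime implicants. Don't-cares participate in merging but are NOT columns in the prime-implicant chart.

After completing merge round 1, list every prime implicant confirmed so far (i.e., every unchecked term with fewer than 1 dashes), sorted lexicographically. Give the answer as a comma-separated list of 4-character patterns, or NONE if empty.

NONE

size-2^0 implicants → 0000(✓)  0010(✓)  0101(✓)  1000(✓)  1100(✓)  1101(✓)  1110(✓)  1111(✓)
size-2^1 implicants → -000  -101  00-0  1-00  11-0(✓)  11-1(✓)  110-(✓)  111-(✓)
size-2^2 implicants → 11--
Unchecked terms (primes): -000, -101, 00-0, 1-00, 11--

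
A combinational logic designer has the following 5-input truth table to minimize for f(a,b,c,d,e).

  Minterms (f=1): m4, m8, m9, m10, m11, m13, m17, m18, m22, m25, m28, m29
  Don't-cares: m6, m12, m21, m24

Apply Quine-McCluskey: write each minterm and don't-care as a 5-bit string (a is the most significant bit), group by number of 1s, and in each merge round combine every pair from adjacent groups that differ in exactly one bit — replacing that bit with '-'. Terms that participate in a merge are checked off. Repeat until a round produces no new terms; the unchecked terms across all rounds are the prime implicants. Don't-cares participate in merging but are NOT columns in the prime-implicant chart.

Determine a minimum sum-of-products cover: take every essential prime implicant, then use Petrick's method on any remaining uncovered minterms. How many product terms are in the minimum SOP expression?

[col 0] 00100*, 00110*, 01000*, 01001*, 01010*, 01011*, 01100*, 01101*, 10001*, 10010*, 10101*, 10110*, 11000*, 11001*, 11100*, 11101*
[col 1] -0110, -1000*, -1001*, -1100*, -1101*, 0-100, 001-0, 01-00*, 01-01*, 010-0*, 010-1*, 0100-*, 0101-*, 0110-*, 1-001*, 1-101*, 10-01*, 10-10, 11-00*, 11-01*, 1100-*, 1110-*
[col 2] -1-00*, -1-01*, -100-*, -110-*, 01-0-*, 010--, 1--01, 11-0-*
[col 3] -1-0-
Prime implicants: -0110, -1-0-, 0-100, 001-0, 010--, 1--01, 10-10
PI chart (minterm → PIs covering it):
  4 | 0-100,001-0
  8 | -1-0-,010--
  9 | -1-0-,010--
  10 | 010--  (sole → essential)
  11 | 010--  (sole → essential)
  13 | -1-0-  (sole → essential)
  17 | 1--01  (sole → essential)
  18 | 10-10  (sole → essential)
  22 | -0110,10-10
  25 | -1-0-,1--01
  28 | -1-0-  (sole → essential)
  29 | -1-0-,1--01
Essential prime implicants: -1-0-, 010--, 1--01, 10-10
Petrick residual → 0-100
Minimum SOP uses 5 PIs: bd' + a'cd'e' + a'bc' + ad'e + ab'de'

5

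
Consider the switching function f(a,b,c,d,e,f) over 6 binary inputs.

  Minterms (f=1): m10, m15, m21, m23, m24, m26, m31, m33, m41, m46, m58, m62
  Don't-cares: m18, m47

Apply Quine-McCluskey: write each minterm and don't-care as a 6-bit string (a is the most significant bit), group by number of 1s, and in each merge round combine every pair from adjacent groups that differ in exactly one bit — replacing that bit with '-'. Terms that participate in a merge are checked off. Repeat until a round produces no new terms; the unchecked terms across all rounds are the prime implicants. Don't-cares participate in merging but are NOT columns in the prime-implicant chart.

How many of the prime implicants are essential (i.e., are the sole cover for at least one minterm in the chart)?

[col 0] 001010*, 001111*, 010010*, 010101*, 010111*, 011000*, 011010*, 011111*, 100001*, 101001*, 101110*, 101111*, 111010*, 111110*
[col 1] -01111, -11010, 0-1010, 0-1111, 01-010, 01-111, 0101-1, 0110-0, 1-1110, 10-001, 10111-, 111-10
Prime implicants: -01111, -11010, 0-1010, 0-1111, 01-010, 01-111, 0101-1, 0110-0, 1-1110, 10-001, 10111-, 111-10
PI chart (minterm → PIs covering it):
  10 | 0-1010  (sole → essential)
  15 | -01111,0-1111
  21 | 0101-1  (sole → essential)
  23 | 01-111,0101-1
  24 | 0110-0  (sole → essential)
  26 | -11010,0-1010,01-010,0110-0
  31 | 0-1111,01-111
  33 | 10-001  (sole → essential)
  41 | 10-001  (sole → essential)
  46 | 1-1110,10111-
  58 | -11010,111-10
  62 | 1-1110,111-10
Essential prime implicants: 0-1010, 0101-1, 0110-0, 10-001

4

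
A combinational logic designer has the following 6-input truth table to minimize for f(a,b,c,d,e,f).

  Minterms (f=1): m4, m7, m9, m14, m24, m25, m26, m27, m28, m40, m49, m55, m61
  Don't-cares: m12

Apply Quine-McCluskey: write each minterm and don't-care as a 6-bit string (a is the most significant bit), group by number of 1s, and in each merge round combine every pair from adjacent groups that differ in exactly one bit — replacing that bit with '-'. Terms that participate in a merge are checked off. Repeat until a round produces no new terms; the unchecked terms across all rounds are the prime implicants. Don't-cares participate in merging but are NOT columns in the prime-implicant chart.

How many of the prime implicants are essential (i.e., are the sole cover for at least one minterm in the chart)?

9

size-2^0 implicants → 000100(✓)  000111  001001(✓)  001100(✓)  001110(✓)  011000(✓)  011001(✓)  011010(✓)  011011(✓)  011100(✓)  101000  110001  110111  111101
size-2^1 implicants → 0-1001  0-1100  00-100  0011-0  011-00  0110-0(✓)  0110-1(✓)  01100-(✓)  01101-(✓)
size-2^2 implicants → 0110--
Unchecked terms (primes): 0-1001, 0-1100, 00-100, 000111, 0011-0, 011-00, 0110--, 101000, 110001, 110111, 111101
Minterm coverage:
  m4 ⊆ 00-100 [E]
  m7 ⊆ 000111 [E]
  m9 ⊆ 0-1001 [E]
  m14 ⊆ 0011-0 [E]
  m24 ⊆ 011-00,0110--
  m25 ⊆ 0-1001,0110--
  m26 ⊆ 0110-- [E]
  m27 ⊆ 0110-- [E]
  m28 ⊆ 0-1100,011-00
  m40 ⊆ 101000 [E]
  m49 ⊆ 110001 [E]
  m55 ⊆ 110111 [E]
  m61 ⊆ 111101 [E]
E = {0-1001, 00-100, 000111, 0011-0, 0110--, 101000, 110001, 110111, 111101}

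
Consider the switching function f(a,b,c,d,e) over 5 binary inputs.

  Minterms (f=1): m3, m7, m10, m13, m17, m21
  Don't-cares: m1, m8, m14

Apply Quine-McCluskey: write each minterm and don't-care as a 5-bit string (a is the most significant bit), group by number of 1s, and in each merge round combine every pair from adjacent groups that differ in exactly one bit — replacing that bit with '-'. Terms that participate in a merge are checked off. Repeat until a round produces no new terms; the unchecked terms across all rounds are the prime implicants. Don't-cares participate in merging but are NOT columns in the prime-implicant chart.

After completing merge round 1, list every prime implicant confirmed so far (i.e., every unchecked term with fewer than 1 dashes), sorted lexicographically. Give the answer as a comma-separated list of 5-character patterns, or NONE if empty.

01101

[col 0] 00001*, 00011*, 00111*, 01000*, 01010*, 01101, 01110*, 10001*, 10101*
[col 1] -0001, 00-11, 000-1, 01-10, 010-0, 10-01
Prime implicants: -0001, 00-11, 000-1, 01-10, 010-0, 01101, 10-01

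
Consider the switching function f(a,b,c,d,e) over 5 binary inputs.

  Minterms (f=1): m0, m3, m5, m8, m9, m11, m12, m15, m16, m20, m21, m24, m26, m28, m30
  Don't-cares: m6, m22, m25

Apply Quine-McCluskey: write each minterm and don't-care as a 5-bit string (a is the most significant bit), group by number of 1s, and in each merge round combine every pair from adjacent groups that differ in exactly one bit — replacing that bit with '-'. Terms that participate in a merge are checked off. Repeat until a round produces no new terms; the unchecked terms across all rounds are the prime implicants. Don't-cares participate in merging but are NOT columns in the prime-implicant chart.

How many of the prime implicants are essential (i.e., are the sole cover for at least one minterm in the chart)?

size-2^0 implicants → 00000(✓)  00011(✓)  00101(✓)  00110(✓)  01000(✓)  01001(✓)  01011(✓)  01100(✓)  01111(✓)  10000(✓)  10100(✓)  10101(✓)  10110(✓)  11000(✓)  11001(✓)  11010(✓)  11100(✓)  11110(✓)
size-2^1 implicants → -0000(✓)  -0101  -0110  -1000(✓)  -1001(✓)  -1100(✓)  0-000(✓)  0-011  01-00(✓)  01-11  010-1  0100-(✓)  1-000(✓)  1-100(✓)  1-110(✓)  10-00(✓)  101-0(✓)  1010-  11-00(✓)  11-10(✓)  110-0(✓)  1100-(✓)  111-0(✓)
size-2^2 implicants → --000  -1-00  -100-  1--00  1-1-0  11--0
Unchecked terms (primes): --000, -0101, -0110, -1-00, -100-, 0-011, 01-11, 010-1, 1--00, 1-1-0, 1010-, 11--0
Minterm coverage:
  m0 ⊆ --000 [E]
  m3 ⊆ 0-011 [E]
  m5 ⊆ -0101 [E]
  m8 ⊆ --000,-1-00,-100-
  m9 ⊆ -100-,010-1
  m11 ⊆ 0-011,01-11,010-1
  m12 ⊆ -1-00 [E]
  m15 ⊆ 01-11 [E]
  m16 ⊆ --000,1--00
  m20 ⊆ 1--00,1-1-0,1010-
  m21 ⊆ -0101,1010-
  m24 ⊆ --000,-1-00,-100-,1--00,11--0
  m26 ⊆ 11--0 [E]
  m28 ⊆ -1-00,1--00,1-1-0,11--0
  m30 ⊆ 1-1-0,11--0
E = {--000, -0101, -1-00, 0-011, 01-11, 11--0}

6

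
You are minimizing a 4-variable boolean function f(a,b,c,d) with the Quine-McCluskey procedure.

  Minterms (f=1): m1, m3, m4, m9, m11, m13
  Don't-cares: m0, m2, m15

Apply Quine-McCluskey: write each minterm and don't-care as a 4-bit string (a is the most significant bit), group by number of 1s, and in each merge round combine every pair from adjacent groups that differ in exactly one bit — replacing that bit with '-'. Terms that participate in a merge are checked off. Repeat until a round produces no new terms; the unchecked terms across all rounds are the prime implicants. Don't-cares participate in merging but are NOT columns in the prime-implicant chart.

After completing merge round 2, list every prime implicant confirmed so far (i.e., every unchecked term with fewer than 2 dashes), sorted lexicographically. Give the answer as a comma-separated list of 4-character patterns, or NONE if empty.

[col 0] 0000*, 0001*, 0010*, 0011*, 0100*, 1001*, 1011*, 1101*, 1111*
[col 1] -001*, -011*, 0-00, 00-0*, 00-1*, 000-*, 001-*, 1-01*, 1-11*, 10-1*, 11-1*
[col 2] -0-1, 00--, 1--1
Prime implicants: -0-1, 0-00, 00--, 1--1

0-00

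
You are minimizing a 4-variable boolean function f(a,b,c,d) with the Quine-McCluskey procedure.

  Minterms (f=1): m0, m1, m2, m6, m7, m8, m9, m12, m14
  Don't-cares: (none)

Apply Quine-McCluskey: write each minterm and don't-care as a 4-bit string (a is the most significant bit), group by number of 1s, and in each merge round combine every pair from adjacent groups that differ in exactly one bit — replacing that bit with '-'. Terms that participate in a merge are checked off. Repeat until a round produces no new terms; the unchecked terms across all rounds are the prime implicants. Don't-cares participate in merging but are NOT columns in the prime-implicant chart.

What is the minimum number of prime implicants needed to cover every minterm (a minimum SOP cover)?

size-2^0 implicants → 0000(✓)  0001(✓)  0010(✓)  0110(✓)  0111(✓)  1000(✓)  1001(✓)  1100(✓)  1110(✓)
size-2^1 implicants → -000(✓)  -001(✓)  -110  0-10  00-0  000-(✓)  011-  1-00  100-(✓)  11-0
size-2^2 implicants → -00-
Unchecked terms (primes): -00-, -110, 0-10, 00-0, 011-, 1-00, 11-0
Minterm coverage:
  m0 ⊆ -00-,00-0
  m1 ⊆ -00- [E]
  m2 ⊆ 0-10,00-0
  m6 ⊆ -110,0-10,011-
  m7 ⊆ 011- [E]
  m8 ⊆ -00-,1-00
  m9 ⊆ -00- [E]
  m12 ⊆ 1-00,11-0
  m14 ⊆ -110,11-0
E = {-00-, 011-}
Petrick residual → 0-10, 11-0
Cover = b'c' + a'cd' + a'bc + abd'  |cover|=4

4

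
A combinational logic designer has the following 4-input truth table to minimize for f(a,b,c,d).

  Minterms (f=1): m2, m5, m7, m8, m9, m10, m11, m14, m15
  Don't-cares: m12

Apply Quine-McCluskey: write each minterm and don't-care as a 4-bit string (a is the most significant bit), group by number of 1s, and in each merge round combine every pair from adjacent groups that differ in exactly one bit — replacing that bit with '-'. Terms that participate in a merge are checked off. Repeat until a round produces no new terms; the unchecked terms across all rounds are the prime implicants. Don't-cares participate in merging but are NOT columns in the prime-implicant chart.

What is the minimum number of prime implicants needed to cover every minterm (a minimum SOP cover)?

4

size-2^0 implicants → 0010(✓)  0101(✓)  0111(✓)  1000(✓)  1001(✓)  1010(✓)  1011(✓)  1100(✓)  1110(✓)  1111(✓)
size-2^1 implicants → -010  -111  01-1  1-00(✓)  1-10(✓)  1-11(✓)  10-0(✓)  10-1(✓)  100-(✓)  101-(✓)  11-0(✓)  111-(✓)
size-2^2 implicants → 1--0  1-1-  10--
Unchecked terms (primes): -010, -111, 01-1, 1--0, 1-1-, 10--
Minterm coverage:
  m2 ⊆ -010 [E]
  m5 ⊆ 01-1 [E]
  m7 ⊆ -111,01-1
  m8 ⊆ 1--0,10--
  m9 ⊆ 10-- [E]
  m10 ⊆ -010,1--0,1-1-,10--
  m11 ⊆ 1-1-,10--
  m14 ⊆ 1--0,1-1-
  m15 ⊆ -111,1-1-
E = {-010, 01-1, 10--}
Petrick residual → 1-1-
Cover = b'cd' + a'bd + ac + ab'  |cover|=4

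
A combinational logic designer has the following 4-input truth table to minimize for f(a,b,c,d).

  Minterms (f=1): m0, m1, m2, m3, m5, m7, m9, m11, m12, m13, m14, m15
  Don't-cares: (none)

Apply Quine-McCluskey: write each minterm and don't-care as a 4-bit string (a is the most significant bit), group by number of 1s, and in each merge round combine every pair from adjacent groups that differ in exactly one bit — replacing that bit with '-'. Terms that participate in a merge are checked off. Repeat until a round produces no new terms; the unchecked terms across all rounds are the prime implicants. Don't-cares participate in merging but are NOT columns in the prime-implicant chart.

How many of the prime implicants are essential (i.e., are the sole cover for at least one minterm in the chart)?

3

[col 0] 0000*, 0001*, 0010*, 0011*, 0101*, 0111*, 1001*, 1011*, 1100*, 1101*, 1110*, 1111*
[col 1] -001*, -011*, -101*, -111*, 0-01*, 0-11*, 00-0*, 00-1*, 000-*, 001-*, 01-1*, 1-01*, 1-11*, 10-1*, 11-0*, 11-1*, 110-*, 111-*
[col 2] --01*, --11*, -0-1*, -1-1*, 0--1*, 00--, 1--1*, 11--
[col 3] ---1
Prime implicants: ---1, 00--, 11--
PI chart (minterm → PIs covering it):
  0 | 00--  (sole → essential)
  1 | ---1,00--
  2 | 00--  (sole → essential)
  3 | ---1,00--
  5 | ---1  (sole → essential)
  7 | ---1  (sole → essential)
  9 | ---1  (sole → essential)
  11 | ---1  (sole → essential)
  12 | 11--  (sole → essential)
  13 | ---1,11--
  14 | 11--  (sole → essential)
  15 | ---1,11--
Essential prime implicants: ---1, 00--, 11--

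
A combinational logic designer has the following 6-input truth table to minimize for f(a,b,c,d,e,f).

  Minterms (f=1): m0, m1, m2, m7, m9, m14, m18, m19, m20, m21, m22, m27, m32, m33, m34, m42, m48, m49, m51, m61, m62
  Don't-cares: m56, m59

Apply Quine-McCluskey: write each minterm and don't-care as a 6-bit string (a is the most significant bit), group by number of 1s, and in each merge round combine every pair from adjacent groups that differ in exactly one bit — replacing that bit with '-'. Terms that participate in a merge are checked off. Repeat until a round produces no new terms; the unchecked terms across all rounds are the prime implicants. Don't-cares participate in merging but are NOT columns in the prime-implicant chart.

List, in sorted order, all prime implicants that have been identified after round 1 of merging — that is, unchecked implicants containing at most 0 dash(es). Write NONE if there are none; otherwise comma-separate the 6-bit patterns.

Round 0: 000000✓ 000001✓ 000010✓ 000111 001001✓ 001110 010010✓ 010011✓ 010100✓ 010101✓ 010110✓ 011011✓ 100000✓ 100001✓ 100010✓ 101010✓ 110000✓ 110001✓ 110011✓ 111000✓ 111011✓ 111101 111110
Round 1: -00000✓ -00001✓ -00010✓ -10011✓ -11011✓ 0-0010 00-001 0000-0✓ 00000-✓ 01-011✓ 010-10 01001- 0101-0 01010- 1-0000✓ 1-0001✓ 10-010 1000-0✓ 10000-✓ 11-000 11-011✓ 1100-1 11000-✓
Round 2: -000-0 -0000- -1-011 1-000-
PIs = {-000-0, -0000-, -1-011, 0-0010, 00-001, 000111, 001110, 010-10, 01001-, 0101-0, 01010-, 1-000-, 10-010, 11-000, 1100-1, 111101, 111110}

000111, 001110, 111101, 111110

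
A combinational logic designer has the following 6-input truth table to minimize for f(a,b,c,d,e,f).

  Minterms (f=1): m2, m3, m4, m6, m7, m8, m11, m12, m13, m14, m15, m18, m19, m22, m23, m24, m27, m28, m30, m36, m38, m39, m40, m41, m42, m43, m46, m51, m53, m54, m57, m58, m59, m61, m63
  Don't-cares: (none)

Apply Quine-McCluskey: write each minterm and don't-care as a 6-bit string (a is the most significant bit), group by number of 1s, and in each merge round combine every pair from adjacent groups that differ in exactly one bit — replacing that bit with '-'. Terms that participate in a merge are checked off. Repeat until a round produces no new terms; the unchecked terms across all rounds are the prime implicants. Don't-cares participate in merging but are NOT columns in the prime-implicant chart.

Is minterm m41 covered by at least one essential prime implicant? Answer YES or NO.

NO

size-2^0 implicants → 000010(✓)  000011(✓)  000100(✓)  000110(✓)  000111(✓)  001000(✓)  001011(✓)  001100(✓)  001101(✓)  001110(✓)  001111(✓)  010010(✓)  010011(✓)  010110(✓)  010111(✓)  011000(✓)  011011(✓)  011100(✓)  011110(✓)  100100(✓)  100110(✓)  100111(✓)  101000(✓)  101001(✓)  101010(✓)  101011(✓)  101110(✓)  110011(✓)  110101(✓)  110110(✓)  111001(✓)  111010(✓)  111011(✓)  111101(✓)  111111(✓)
size-2^1 implicants → -00100(✓)  -00110(✓)  -00111(✓)  -01000  -01011(✓)  -01110(✓)  -10011(✓)  -10110(✓)  -11011(✓)  0-0010(✓)  0-0011(✓)  0-0110(✓)  0-0111(✓)  0-1000(✓)  0-1011(✓)  0-1100(✓)  0-1110(✓)  00-011(✓)  00-100(✓)  00-110(✓)  00-111(✓)  000-10(✓)  000-11(✓)  00001-(✓)  0001-0(✓)  00011-(✓)  001-00(✓)  001-11(✓)  0011-0(✓)  0011-1(✓)  00110-(✓)  00111-(✓)  01-011(✓)  01-110(✓)  010-10(✓)  010-11(✓)  01001-(✓)  01011-(✓)  011-00(✓)  0111-0(✓)  1-0110(✓)  1-1001(✓)  1-1010(✓)  1-1011(✓)  10-110(✓)  1001-0(✓)  10011-(✓)  101-10  1010-0(✓)  1010-1(✓)  10100-(✓)  10101-(✓)  11-011(✓)  11-101  111-01(✓)  111-11(✓)  1110-1(✓)  11101-(✓)  1111-1(✓)
size-2^2 implicants → --0110  --1011  -0-110  -001-0  -0011-  -1-011  0--011  0--110  0-0-10(✓)  0-0-11(✓)  0-001-(✓)  0-011-(✓)  0-1-00  0-11-0  00--11  00-1-0  00-11-  000-1-(✓)  0011--  010-1-(✓)  1-10-1  1-101-  1010--  111--1
size-2^3 implicants → 0-0-1-
Unchecked terms (primes): --0110, --1011, -0-110, -001-0, -0011-, -01000, -1-011, 0--011, 0--110, 0-0-1-, 0-1-00, 0-11-0, 00--11, 00-1-0, 00-11-, 0011--, 1-10-1, 1-101-, 101-10, 1010--, 11-101, 111--1
Minterm coverage:
  m2 ⊆ 0-0-1- [E]
  m3 ⊆ 0--011,0-0-1-,00--11
  m4 ⊆ -001-0,00-1-0
  m6 ⊆ --0110,-0-110,-001-0,-0011-,0--110,0-0-1-,00-1-0,00-11-
  m7 ⊆ -0011-,0-0-1-,00--11,00-11-
  m8 ⊆ -01000,0-1-00
  m11 ⊆ --1011,0--011,00--11
  m12 ⊆ 0-1-00,0-11-0,00-1-0,0011--
  m13 ⊆ 0011-- [E]
  m14 ⊆ -0-110,0--110,0-11-0,00-1-0,00-11-,0011--
  m15 ⊆ 00--11,00-11-,0011--
  m18 ⊆ 0-0-1- [E]
  m19 ⊆ -1-011,0--011,0-0-1-
  m22 ⊆ --0110,0--110,0-0-1-
  m23 ⊆ 0-0-1- [E]
  m24 ⊆ 0-1-00 [E]
  m27 ⊆ --1011,-1-011,0--011
  m28 ⊆ 0-1-00,0-11-0
  m30 ⊆ 0--110,0-11-0
  m36 ⊆ -001-0 [E]
  m38 ⊆ --0110,-0-110,-001-0,-0011-
  m39 ⊆ -0011- [E]
  m40 ⊆ -01000,1010--
  m41 ⊆ 1-10-1,1010--
  m42 ⊆ 1-101-,101-10,1010--
  m43 ⊆ --1011,1-10-1,1-101-,1010--
  m46 ⊆ -0-110,101-10
  m51 ⊆ -1-011 [E]
  m53 ⊆ 11-101 [E]
  m54 ⊆ --0110 [E]
  m57 ⊆ 1-10-1,111--1
  m58 ⊆ 1-101- [E]
  m59 ⊆ --1011,-1-011,1-10-1,1-101-,111--1
  m61 ⊆ 11-101,111--1
  m63 ⊆ 111--1 [E]
E = {--0110, -001-0, -0011-, -1-011, 0-0-1-, 0-1-00, 0011--, 1-101-, 11-101, 111--1}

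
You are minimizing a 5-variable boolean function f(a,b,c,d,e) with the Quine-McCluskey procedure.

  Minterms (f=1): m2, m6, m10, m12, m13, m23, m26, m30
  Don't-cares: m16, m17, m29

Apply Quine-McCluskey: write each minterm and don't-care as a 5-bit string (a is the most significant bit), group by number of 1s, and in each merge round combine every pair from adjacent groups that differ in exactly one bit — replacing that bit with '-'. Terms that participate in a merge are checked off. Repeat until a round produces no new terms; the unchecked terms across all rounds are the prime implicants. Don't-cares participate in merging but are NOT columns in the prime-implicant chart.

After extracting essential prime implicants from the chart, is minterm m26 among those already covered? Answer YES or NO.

[col 0] 00010*, 00110*, 01010*, 01100*, 01101*, 10000*, 10001*, 10111, 11010*, 11101*, 11110*
[col 1] -1010, -1101, 0-010, 00-10, 0110-, 1000-, 11-10
Prime implicants: -1010, -1101, 0-010, 00-10, 0110-, 1000-, 10111, 11-10
PI chart (minterm → PIs covering it):
  2 | 0-010,00-10
  6 | 00-10  (sole → essential)
  10 | -1010,0-010
  12 | 0110-  (sole → essential)
  13 | -1101,0110-
  23 | 10111  (sole → essential)
  26 | -1010,11-10
  30 | 11-10  (sole → essential)
Essential prime implicants: 00-10, 0110-, 10111, 11-10

YES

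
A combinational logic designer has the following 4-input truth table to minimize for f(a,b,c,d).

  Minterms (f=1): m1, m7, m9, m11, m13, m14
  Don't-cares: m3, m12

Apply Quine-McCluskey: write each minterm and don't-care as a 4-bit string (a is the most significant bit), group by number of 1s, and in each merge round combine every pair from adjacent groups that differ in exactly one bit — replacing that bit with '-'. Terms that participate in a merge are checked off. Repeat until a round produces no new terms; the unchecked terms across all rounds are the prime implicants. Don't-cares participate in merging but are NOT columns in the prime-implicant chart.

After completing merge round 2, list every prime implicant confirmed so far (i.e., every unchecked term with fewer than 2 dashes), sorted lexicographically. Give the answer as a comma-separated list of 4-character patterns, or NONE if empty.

0-11, 1-01, 11-0, 110-

size-2^0 implicants → 0001(✓)  0011(✓)  0111(✓)  1001(✓)  1011(✓)  1100(✓)  1101(✓)  1110(✓)
size-2^1 implicants → -001(✓)  -011(✓)  0-11  00-1(✓)  1-01  10-1(✓)  11-0  110-
size-2^2 implicants → -0-1
Unchecked terms (primes): -0-1, 0-11, 1-01, 11-0, 110-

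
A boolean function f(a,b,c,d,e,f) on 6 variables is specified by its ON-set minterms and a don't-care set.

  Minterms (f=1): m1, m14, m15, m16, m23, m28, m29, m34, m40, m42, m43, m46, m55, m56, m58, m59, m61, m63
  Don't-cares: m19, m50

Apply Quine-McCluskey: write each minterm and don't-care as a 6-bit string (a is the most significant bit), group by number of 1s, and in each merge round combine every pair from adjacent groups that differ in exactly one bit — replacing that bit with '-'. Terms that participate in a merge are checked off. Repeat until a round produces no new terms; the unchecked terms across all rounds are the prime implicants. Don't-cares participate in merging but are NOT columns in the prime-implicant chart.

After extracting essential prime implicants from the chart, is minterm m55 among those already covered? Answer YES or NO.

NO

Round 0: 000001 001110✓ 001111✓ 010000 010011✓ 010111✓ 011100✓ 011101✓ 100010✓ 101000✓ 101010✓ 101011✓ 101110✓ 110010✓ 110111✓ 111000✓ 111010✓ 111011✓ 111101✓ 111111✓
Round 1: -01110 -10111 -11101 00111- 010-11 01110- 1-0010✓ 1-1000✓ 1-1010✓ 1-1011✓ 10-010✓ 101-10 1010-0✓ 10101-✓ 11-010✓ 11-111 111-11 1110-0✓ 11101-✓ 1111-1
Round 2: 1--010 1-10-0 1-101-
PIs = {-01110, -10111, -11101, 000001, 00111-, 010-11, 010000, 01110-, 1--010, 1-10-0, 1-101-, 101-10, 11-111, 111-11, 1111-1}
Coverage chart:
  m1: 000001 ←essential
  m14: -01110,00111-
  m15: 00111- ←essential
  m16: 010000 ←essential
  m23: -10111,010-11
  m28: 01110- ←essential
  m29: -11101,01110-
  m34: 1--010 ←essential
  m40: 1-10-0 ←essential
  m42: 1--010,1-10-0,1-101-,101-10
  m43: 1-101- ←essential
  m46: -01110,101-10
  m55: -10111,11-111
  m56: 1-10-0 ←essential
  m58: 1--010,1-10-0,1-101-
  m59: 1-101-,111-11
  m61: -11101,1111-1
  m63: 11-111,111-11,1111-1
Essential: 000001, 00111-, 010000, 01110-, 1--010, 1-10-0, 1-101-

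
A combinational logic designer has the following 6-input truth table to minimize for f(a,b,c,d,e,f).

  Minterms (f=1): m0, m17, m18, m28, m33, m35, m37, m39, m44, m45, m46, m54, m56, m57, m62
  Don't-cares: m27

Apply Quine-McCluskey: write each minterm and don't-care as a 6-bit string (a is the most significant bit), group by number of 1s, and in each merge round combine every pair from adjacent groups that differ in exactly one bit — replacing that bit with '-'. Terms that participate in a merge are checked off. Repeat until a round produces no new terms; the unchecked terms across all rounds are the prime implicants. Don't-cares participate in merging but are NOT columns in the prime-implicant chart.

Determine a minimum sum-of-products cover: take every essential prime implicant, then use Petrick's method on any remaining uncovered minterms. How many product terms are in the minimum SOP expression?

Round 0: 000000 010001 010010 011011 011100 100001✓ 100011✓ 100101✓ 100111✓ 101100✓ 101101✓ 101110✓ 110110✓ 111000✓ 111001✓ 111110✓
Round 1: 1-1110 10-101 100-01✓ 100-11✓ 1000-1✓ 1001-1✓ 1011-0 10110- 11-110 11100-
Round 2: 100--1
PIs = {000000, 010001, 010010, 011011, 011100, 1-1110, 10-101, 100--1, 1011-0, 10110-, 11-110, 11100-}
Coverage chart:
  m0: 000000 ←essential
  m17: 010001 ←essential
  m18: 010010 ←essential
  m28: 011100 ←essential
  m33: 100--1 ←essential
  m35: 100--1 ←essential
  m37: 10-101,100--1
  m39: 100--1 ←essential
  m44: 1011-0,10110-
  m45: 10-101,10110-
  m46: 1-1110,1011-0
  m54: 11-110 ←essential
  m56: 11100- ←essential
  m57: 11100- ←essential
  m62: 1-1110,11-110
Essential: 000000, 010001, 010010, 011100, 100--1, 11-110, 11100-
Petrick residual → 1-1110, 10110-
Min cover (9 terms): a'b'c'd'e'f' + a'bc'd'e'f + a'bc'd'ef' + a'bcde'f' + acdef' + ab'c'f + ab'cde' + abdef' + abcd'e'

9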